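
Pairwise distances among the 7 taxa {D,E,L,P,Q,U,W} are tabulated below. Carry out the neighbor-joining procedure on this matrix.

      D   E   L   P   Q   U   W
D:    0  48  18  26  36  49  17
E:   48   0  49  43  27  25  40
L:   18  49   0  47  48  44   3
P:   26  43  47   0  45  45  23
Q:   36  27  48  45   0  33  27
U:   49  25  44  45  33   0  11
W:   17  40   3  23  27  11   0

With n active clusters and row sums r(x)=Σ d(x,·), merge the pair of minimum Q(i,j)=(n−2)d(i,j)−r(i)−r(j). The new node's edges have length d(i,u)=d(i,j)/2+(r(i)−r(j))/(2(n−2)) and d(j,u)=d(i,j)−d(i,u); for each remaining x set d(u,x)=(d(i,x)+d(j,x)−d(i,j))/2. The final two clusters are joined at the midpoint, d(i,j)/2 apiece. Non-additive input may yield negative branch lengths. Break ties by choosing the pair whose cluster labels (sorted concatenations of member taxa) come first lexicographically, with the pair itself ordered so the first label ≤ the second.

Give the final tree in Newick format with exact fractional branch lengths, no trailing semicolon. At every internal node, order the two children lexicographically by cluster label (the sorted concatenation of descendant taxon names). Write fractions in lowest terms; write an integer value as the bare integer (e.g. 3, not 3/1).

step 1: merge (L,W) at d=3, Q=-315; branch lengths L→103/10, W→-73/10; new cluster LW
  updated: d(D,LW)=16, d(E,LW)=43, d(LW,P)=67/2, d(LW,Q)=36, d(LW,U)=26
step 2: merge (D,LW) at d=16, Q=-531/2; branch lengths D→169/16, LW→87/16; new cluster DLW
  updated: d(DLW,E)=75/2, d(DLW,P)=87/4, d(DLW,Q)=28, d(DLW,U)=59/2
step 3: merge (DLW,P) at d=87/4, Q=-825/4; branch lengths DLW→109/24, P→413/24; new cluster DLPW
  updated: d(DLPW,E)=235/8, d(DLPW,Q)=205/8, d(DLPW,U)=211/8
step 4: merge (DLPW,Q) at d=205/8, Q=-463/4; branch lengths DLPW→47/4, Q→111/8; new cluster DLPQW
  updated: d(DLPQW,E)=123/8, d(DLPQW,U)=135/8
step 5: merge (DLPQW,E) at d=123/8, Q=-229/4; branch lengths DLPQW→29/8, E→47/4; new cluster DELPQW
  updated: d(DELPQW,U)=53/4
step 6: merge (DELPQW,U) at d=53/4; branch lengths DELPQW→53/8, U→53/8; new cluster DELPQUW
final tree: (((((D:169/16,(L:103/10,W:-73/10):87/16):109/24,P:413/24):47/4,Q:111/8):29/8,E:47/4):53/8,U:53/8)
total length: 95

(((((D:169/16,(L:103/10,W:-73/10):87/16):109/24,P:413/24):47/4,Q:111/8):29/8,E:47/4):53/8,U:53/8)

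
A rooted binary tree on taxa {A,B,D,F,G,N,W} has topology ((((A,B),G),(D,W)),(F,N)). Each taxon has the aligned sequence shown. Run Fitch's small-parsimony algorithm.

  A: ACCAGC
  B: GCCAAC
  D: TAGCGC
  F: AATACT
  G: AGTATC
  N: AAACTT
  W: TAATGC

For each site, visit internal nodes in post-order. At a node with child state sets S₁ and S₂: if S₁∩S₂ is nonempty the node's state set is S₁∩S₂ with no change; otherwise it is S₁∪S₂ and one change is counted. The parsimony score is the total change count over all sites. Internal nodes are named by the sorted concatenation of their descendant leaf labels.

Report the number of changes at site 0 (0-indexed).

AB@0: {A} ∪ {G} = {A,G} (union, +1)
ABG@0: {A,G} ∩ {A} = {A} (intersection, +0)
DW@0: {T} ∩ {T} = {T} (intersection, +0)
ABDGW@0: {A} ∪ {T} = {A,T} (union, +1)
FN@0: {A} ∩ {A} = {A} (intersection, +0)
ABDFGNW@0: {A,T} ∩ {A} = {A} (intersection, +0)
AB@1: {C} ∩ {C} = {C} (intersection, +0)
ABG@1: {C} ∪ {G} = {C,G} (union, +1)
DW@1: {A} ∩ {A} = {A} (intersection, +0)
ABDGW@1: {C,G} ∪ {A} = {A,C,G} (union, +1)
FN@1: {A} ∩ {A} = {A} (intersection, +0)
ABDFGNW@1: {A,C,G} ∩ {A} = {A} (intersection, +0)
AB@2: {C} ∩ {C} = {C} (intersection, +0)
ABG@2: {C} ∪ {T} = {C,T} (union, +1)
DW@2: {G} ∪ {A} = {A,G} (union, +1)
ABDGW@2: {C,T} ∪ {A,G} = {A,C,G,T} (union, +1)
FN@2: {T} ∪ {A} = {A,T} (union, +1)
ABDFGNW@2: {A,C,G,T} ∩ {A,T} = {A,T} (intersection, +0)
AB@3: {A} ∩ {A} = {A} (intersection, +0)
ABG@3: {A} ∩ {A} = {A} (intersection, +0)
DW@3: {C} ∪ {T} = {C,T} (union, +1)
ABDGW@3: {A} ∪ {C,T} = {A,C,T} (union, +1)
FN@3: {A} ∪ {C} = {A,C} (union, +1)
ABDFGNW@3: {A,C,T} ∩ {A,C} = {A,C} (intersection, +0)
AB@4: {G} ∪ {A} = {A,G} (union, +1)
ABG@4: {A,G} ∪ {T} = {A,G,T} (union, +1)
DW@4: {G} ∩ {G} = {G} (intersection, +0)
ABDGW@4: {A,G,T} ∩ {G} = {G} (intersection, +0)
FN@4: {C} ∪ {T} = {C,T} (union, +1)
ABDFGNW@4: {G} ∪ {C,T} = {C,G,T} (union, +1)
AB@5: {C} ∩ {C} = {C} (intersection, +0)
ABG@5: {C} ∩ {C} = {C} (intersection, +0)
DW@5: {C} ∩ {C} = {C} (intersection, +0)
ABDGW@5: {C} ∩ {C} = {C} (intersection, +0)
FN@5: {T} ∩ {T} = {T} (intersection, +0)
ABDFGNW@5: {C} ∪ {T} = {C,T} (union, +1)
per-site changes: [2, 2, 4, 3, 4, 1]; total = 16

2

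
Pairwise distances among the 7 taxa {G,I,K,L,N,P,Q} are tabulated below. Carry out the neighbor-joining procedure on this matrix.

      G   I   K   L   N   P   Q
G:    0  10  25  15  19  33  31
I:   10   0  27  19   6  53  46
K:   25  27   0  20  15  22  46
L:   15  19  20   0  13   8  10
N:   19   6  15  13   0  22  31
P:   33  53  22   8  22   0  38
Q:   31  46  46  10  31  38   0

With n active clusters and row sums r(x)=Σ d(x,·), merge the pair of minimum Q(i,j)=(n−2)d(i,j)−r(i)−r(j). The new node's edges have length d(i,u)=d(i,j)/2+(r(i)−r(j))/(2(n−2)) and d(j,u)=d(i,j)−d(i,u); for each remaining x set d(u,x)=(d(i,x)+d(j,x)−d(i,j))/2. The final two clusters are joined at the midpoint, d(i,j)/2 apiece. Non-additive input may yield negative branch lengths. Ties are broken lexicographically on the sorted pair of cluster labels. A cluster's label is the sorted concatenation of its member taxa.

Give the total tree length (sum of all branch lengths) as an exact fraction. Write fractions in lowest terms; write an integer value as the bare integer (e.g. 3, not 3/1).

2115/32

1. join G+I (d=10, Q=-244) ⇒ GI; edges |G|=11/5, |I|=39/5
  updated: d(GI,K)=21, d(GI,L)=12, d(GI,N)=15/2, d(GI,P)=38, d(GI,Q)=67/2
2. join L+Q (d=10, Q=-363/2) ⇒ LQ; edges |L|=-111/16, |Q|=271/16
  updated: d(GI,LQ)=71/4, d(K,LQ)=28, d(LQ,N)=17, d(LQ,P)=18
3. join LQ+P (d=18, Q=-507/4) ⇒ LPQ; edges |LQ|=139/24, |P|=293/24
  updated: d(GI,LPQ)=151/8, d(K,LPQ)=16, d(LPQ,N)=21/2
4. join GI+N (d=15/2, Q=-523/8) ⇒ GIN; edges |GI|=235/32, |N|=5/32
  updated: d(GIN,K)=57/4, d(GIN,LPQ)=175/16
5. join GIN+K (d=57/4, Q=-659/16) ⇒ GIKN; edges |GIN|=147/32, |K|=309/32
  updated: d(GIKN,LPQ)=203/32
6. join GIKN+LPQ (d=203/32) ⇒ GIKLNPQ; edges |GIKN|=203/64, |LPQ|=203/64
final tree: ((((G:11/5,I:39/5):235/32,N:5/32):147/32,K:309/32):203/64,((L:-111/16,Q:271/16):139/24,P:293/24):203/64)
total length: 2115/32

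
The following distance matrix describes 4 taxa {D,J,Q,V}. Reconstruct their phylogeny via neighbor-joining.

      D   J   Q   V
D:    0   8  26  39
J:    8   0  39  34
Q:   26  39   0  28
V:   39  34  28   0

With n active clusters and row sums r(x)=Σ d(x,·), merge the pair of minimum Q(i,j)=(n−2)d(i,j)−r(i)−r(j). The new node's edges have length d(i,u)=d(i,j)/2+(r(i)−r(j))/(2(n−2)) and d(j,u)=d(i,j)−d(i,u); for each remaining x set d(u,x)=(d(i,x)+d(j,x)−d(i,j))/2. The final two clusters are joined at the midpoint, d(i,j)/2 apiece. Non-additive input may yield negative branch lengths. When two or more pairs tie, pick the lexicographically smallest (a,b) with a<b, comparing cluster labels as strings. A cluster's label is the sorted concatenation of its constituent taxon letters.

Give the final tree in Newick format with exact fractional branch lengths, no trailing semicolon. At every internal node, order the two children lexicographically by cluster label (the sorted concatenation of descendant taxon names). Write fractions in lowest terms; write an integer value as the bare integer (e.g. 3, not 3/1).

(((D:2,J:6):33/2,Q:12):8,V:8)

1. join D+J (d=8, Q=-138) ⇒ DJ; edges |D|=2, |J|=6
  updated: d(DJ,Q)=57/2, d(DJ,V)=65/2
2. join DJ+Q (d=57/2, Q=-89) ⇒ DJQ; edges |DJ|=33/2, |Q|=12
  updated: d(DJQ,V)=16
3. join DJQ+V (d=16) ⇒ DJQV; edges |DJQ|=8, |V|=8
final tree: (((D:2,J:6):33/2,Q:12):8,V:8)
total length: 105/2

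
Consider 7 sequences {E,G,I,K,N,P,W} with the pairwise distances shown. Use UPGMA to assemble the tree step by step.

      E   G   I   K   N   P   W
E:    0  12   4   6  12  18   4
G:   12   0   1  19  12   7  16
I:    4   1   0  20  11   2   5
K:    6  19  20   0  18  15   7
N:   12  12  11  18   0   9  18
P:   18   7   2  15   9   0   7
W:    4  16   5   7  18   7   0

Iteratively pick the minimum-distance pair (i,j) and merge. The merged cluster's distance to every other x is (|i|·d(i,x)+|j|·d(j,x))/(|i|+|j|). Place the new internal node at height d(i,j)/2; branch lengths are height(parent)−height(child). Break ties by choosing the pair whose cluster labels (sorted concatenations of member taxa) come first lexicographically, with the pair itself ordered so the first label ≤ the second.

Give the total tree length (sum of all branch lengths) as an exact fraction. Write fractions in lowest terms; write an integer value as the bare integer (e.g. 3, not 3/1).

iteration 1: select G,I (d=1); attach at lengths (1/2, 1/2); label the merged cluster GI
  updated: d(E,GI)=8, d(GI,K)=39/2, d(GI,N)=23/2, d(GI,P)=9/2, d(GI,W)=21/2
iteration 2: select E,W (d=4); attach at lengths (2, 2); label the merged cluster EW
  updated: d(EW,GI)=37/4, d(EW,K)=13/2, d(EW,N)=15, d(EW,P)=25/2
iteration 3: select GI,P (d=9/2); attach at lengths (7/4, 9/4); label the merged cluster GIP
  updated: d(EW,GIP)=31/3, d(GIP,K)=18, d(GIP,N)=32/3
iteration 4: select EW,K (d=13/2); attach at lengths (5/4, 13/4); label the merged cluster EKW
  updated: d(EKW,GIP)=116/9, d(EKW,N)=16
iteration 5: select GIP,N (d=32/3); attach at lengths (37/12, 16/3); label the merged cluster GINP
  updated: d(EKW,GINP)=41/3
iteration 6: select EKW,GINP (d=41/3); attach at lengths (43/12, 3/2); label the merged cluster EGIKNPW
final tree: (((E:2,W:2):5/4,K:13/4):43/12,(((G:1/2,I:1/2):7/4,P:9/4):37/12,N:16/3):3/2)
total length: 27

27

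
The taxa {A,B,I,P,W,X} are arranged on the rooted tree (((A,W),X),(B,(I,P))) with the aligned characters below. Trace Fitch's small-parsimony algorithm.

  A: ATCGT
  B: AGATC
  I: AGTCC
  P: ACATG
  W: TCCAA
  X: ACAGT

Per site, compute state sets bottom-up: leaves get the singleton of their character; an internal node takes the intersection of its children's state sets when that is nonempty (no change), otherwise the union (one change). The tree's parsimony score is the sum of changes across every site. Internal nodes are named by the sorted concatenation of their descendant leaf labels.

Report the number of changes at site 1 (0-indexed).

3

AW@0: {A} ∪ {T} = {A,T} (union, +1)
AWX@0: {A,T} ∩ {A} = {A} (intersection, +0)
IP@0: {A} ∩ {A} = {A} (intersection, +0)
BIP@0: {A} ∩ {A} = {A} (intersection, +0)
ABIPWX@0: {A} ∩ {A} = {A} (intersection, +0)
AW@1: {T} ∪ {C} = {C,T} (union, +1)
AWX@1: {C,T} ∩ {C} = {C} (intersection, +0)
IP@1: {G} ∪ {C} = {C,G} (union, +1)
BIP@1: {G} ∩ {C,G} = {G} (intersection, +0)
ABIPWX@1: {C} ∪ {G} = {C,G} (union, +1)
AW@2: {C} ∩ {C} = {C} (intersection, +0)
AWX@2: {C} ∪ {A} = {A,C} (union, +1)
IP@2: {T} ∪ {A} = {A,T} (union, +1)
BIP@2: {A} ∩ {A,T} = {A} (intersection, +0)
ABIPWX@2: {A,C} ∩ {A} = {A} (intersection, +0)
AW@3: {G} ∪ {A} = {A,G} (union, +1)
AWX@3: {A,G} ∩ {G} = {G} (intersection, +0)
IP@3: {C} ∪ {T} = {C,T} (union, +1)
BIP@3: {T} ∩ {C,T} = {T} (intersection, +0)
ABIPWX@3: {G} ∪ {T} = {G,T} (union, +1)
AW@4: {T} ∪ {A} = {A,T} (union, +1)
AWX@4: {A,T} ∩ {T} = {T} (intersection, +0)
IP@4: {C} ∪ {G} = {C,G} (union, +1)
BIP@4: {C} ∩ {C,G} = {C} (intersection, +0)
ABIPWX@4: {T} ∪ {C} = {C,T} (union, +1)
per-site changes: [1, 3, 2, 3, 3]; total = 12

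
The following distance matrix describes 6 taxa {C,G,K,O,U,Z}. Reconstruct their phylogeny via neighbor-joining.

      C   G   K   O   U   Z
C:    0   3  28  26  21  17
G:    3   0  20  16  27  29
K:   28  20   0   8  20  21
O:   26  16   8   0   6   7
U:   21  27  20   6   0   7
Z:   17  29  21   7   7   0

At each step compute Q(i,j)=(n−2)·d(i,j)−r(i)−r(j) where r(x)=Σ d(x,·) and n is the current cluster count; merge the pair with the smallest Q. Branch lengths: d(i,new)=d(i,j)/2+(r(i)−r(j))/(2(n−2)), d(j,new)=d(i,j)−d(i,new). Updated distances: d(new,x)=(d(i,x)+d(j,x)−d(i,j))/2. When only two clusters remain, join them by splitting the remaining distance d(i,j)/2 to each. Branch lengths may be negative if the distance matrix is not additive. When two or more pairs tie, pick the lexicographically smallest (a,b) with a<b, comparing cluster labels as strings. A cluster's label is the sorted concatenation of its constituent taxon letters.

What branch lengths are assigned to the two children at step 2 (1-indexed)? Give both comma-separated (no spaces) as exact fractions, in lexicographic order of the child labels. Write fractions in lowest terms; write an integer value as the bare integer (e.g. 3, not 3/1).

10/3,11/3

step 1: merge (C,G) at d=3, Q=-178; branch lengths C→3/2, G→3/2; new cluster CG
  updated: d(CG,K)=45/2, d(CG,O)=39/2, d(CG,U)=45/2, d(CG,Z)=43/2
step 2: merge (U,Z) at d=7, Q=-91; branch lengths U→10/3, Z→11/3; new cluster UZ
  updated: d(CG,UZ)=37/2, d(K,UZ)=17, d(O,UZ)=3
step 3: merge (CG,K) at d=45/2, Q=-63; branch lengths CG→29/2, K→8; new cluster CGK
  updated: d(CGK,O)=5/2, d(CGK,UZ)=13/2
step 4: merge (CGK,O) at d=5/2, Q=-12; branch lengths CGK→3, O→-1/2; new cluster CGKO
  updated: d(CGKO,UZ)=7/2
step 5: merge (CGKO,UZ) at d=7/2; branch lengths CGKO→7/4, UZ→7/4; new cluster CGKOUZ
final tree: ((((C:3/2,G:3/2):29/2,K:8):3,O:-1/2):7/4,(U:10/3,Z:11/3):7/4)
total length: 77/2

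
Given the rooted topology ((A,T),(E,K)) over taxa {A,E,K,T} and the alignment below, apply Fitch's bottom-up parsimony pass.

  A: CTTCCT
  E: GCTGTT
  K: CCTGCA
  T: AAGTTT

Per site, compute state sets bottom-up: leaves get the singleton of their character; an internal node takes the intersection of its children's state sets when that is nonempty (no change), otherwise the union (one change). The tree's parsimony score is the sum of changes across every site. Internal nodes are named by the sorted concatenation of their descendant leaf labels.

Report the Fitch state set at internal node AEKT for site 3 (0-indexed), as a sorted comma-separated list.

[col 0] AT: children A:{C}, T:{A} ∪→ {A,C}; cost 1
[col 0] EK: children E:{G}, K:{C} ∪→ {C,G}; cost 1
[col 0] AEKT: children AT:{A,C}, EK:{C,G} ∩→ {C}; cost 0
[col 1] AT: children A:{T}, T:{A} ∪→ {A,T}; cost 1
[col 1] EK: children E:{C}, K:{C} ∩→ {C}; cost 0
[col 1] AEKT: children AT:{A,T}, EK:{C} ∪→ {A,C,T}; cost 1
[col 2] AT: children A:{T}, T:{G} ∪→ {G,T}; cost 1
[col 2] EK: children E:{T}, K:{T} ∩→ {T}; cost 0
[col 2] AEKT: children AT:{G,T}, EK:{T} ∩→ {T}; cost 0
[col 3] AT: children A:{C}, T:{T} ∪→ {C,T}; cost 1
[col 3] EK: children E:{G}, K:{G} ∩→ {G}; cost 0
[col 3] AEKT: children AT:{C,T}, EK:{G} ∪→ {C,G,T}; cost 1
[col 4] AT: children A:{C}, T:{T} ∪→ {C,T}; cost 1
[col 4] EK: children E:{T}, K:{C} ∪→ {C,T}; cost 1
[col 4] AEKT: children AT:{C,T}, EK:{C,T} ∩→ {C,T}; cost 0
[col 5] AT: children A:{T}, T:{T} ∩→ {T}; cost 0
[col 5] EK: children E:{T}, K:{A} ∪→ {A,T}; cost 1
[col 5] AEKT: children AT:{T}, EK:{A,T} ∩→ {T}; cost 0
per-site changes: [2, 2, 1, 2, 2, 1]; total = 10

C,G,T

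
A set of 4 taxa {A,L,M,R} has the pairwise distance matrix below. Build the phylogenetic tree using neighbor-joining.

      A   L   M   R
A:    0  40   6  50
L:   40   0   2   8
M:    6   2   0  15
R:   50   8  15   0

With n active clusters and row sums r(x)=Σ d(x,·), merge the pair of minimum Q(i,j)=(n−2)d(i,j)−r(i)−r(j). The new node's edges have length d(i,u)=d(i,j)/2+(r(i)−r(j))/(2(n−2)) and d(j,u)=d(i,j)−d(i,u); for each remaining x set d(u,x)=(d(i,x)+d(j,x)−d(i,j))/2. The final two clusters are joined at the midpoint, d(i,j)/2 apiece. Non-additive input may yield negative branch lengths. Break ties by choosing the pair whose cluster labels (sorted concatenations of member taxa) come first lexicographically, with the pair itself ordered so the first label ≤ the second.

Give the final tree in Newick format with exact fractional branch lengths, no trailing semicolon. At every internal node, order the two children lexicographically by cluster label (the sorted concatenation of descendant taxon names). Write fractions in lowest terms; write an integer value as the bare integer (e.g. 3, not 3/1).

(((A:85/4,M:-61/4):79/4,L:-7/4):39/8,R:39/8)

iteration 1: select A,M (d=6, Q=-107); attach at lengths (85/4, -61/4); label the merged cluster AM
  updated: d(AM,L)=18, d(AM,R)=59/2
iteration 2: select AM,L (d=18, Q=-111/2); attach at lengths (79/4, -7/4); label the merged cluster ALM
  updated: d(ALM,R)=39/4
iteration 3: select ALM,R (d=39/4); attach at lengths (39/8, 39/8); label the merged cluster ALMR
final tree: (((A:85/4,M:-61/4):79/4,L:-7/4):39/8,R:39/8)
total length: 135/4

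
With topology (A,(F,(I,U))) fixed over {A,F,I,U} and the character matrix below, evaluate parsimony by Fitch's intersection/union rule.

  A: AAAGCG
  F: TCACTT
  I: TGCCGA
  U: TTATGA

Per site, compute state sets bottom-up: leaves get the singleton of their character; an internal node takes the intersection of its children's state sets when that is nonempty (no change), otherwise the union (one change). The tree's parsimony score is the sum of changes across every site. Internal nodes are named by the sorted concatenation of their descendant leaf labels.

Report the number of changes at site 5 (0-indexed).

[col 0] IU: children I:{T}, U:{T} ∩→ {T}; cost 0
[col 0] FIU: children F:{T}, IU:{T} ∩→ {T}; cost 0
[col 0] AFIU: children A:{A}, FIU:{T} ∪→ {A,T}; cost 1
[col 1] IU: children I:{G}, U:{T} ∪→ {G,T}; cost 1
[col 1] FIU: children F:{C}, IU:{G,T} ∪→ {C,G,T}; cost 1
[col 1] AFIU: children A:{A}, FIU:{C,G,T} ∪→ {A,C,G,T}; cost 1
[col 2] IU: children I:{C}, U:{A} ∪→ {A,C}; cost 1
[col 2] FIU: children F:{A}, IU:{A,C} ∩→ {A}; cost 0
[col 2] AFIU: children A:{A}, FIU:{A} ∩→ {A}; cost 0
[col 3] IU: children I:{C}, U:{T} ∪→ {C,T}; cost 1
[col 3] FIU: children F:{C}, IU:{C,T} ∩→ {C}; cost 0
[col 3] AFIU: children A:{G}, FIU:{C} ∪→ {C,G}; cost 1
[col 4] IU: children I:{G}, U:{G} ∩→ {G}; cost 0
[col 4] FIU: children F:{T}, IU:{G} ∪→ {G,T}; cost 1
[col 4] AFIU: children A:{C}, FIU:{G,T} ∪→ {C,G,T}; cost 1
[col 5] IU: children I:{A}, U:{A} ∩→ {A}; cost 0
[col 5] FIU: children F:{T}, IU:{A} ∪→ {A,T}; cost 1
[col 5] AFIU: children A:{G}, FIU:{A,T} ∪→ {A,G,T}; cost 1
per-site changes: [1, 3, 1, 2, 2, 2]; total = 11

2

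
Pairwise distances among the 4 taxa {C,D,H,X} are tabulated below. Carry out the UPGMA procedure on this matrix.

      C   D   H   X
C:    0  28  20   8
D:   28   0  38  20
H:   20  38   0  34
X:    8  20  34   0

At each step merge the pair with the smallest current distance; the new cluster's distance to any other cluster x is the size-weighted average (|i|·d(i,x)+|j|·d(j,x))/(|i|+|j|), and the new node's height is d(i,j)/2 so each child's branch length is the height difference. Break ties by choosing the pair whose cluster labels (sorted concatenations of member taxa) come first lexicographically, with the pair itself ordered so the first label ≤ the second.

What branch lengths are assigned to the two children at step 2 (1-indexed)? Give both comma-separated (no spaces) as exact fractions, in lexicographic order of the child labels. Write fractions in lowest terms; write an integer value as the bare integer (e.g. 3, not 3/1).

8,12

1. join C+X (d=8) ⇒ CX; edges |C|=4, |X|=4
  updated: d(CX,D)=24, d(CX,H)=27
2. join CX+D (d=24) ⇒ CDX; edges |CX|=8, |D|=12
  updated: d(CDX,H)=92/3
3. join CDX+H (d=92/3) ⇒ CDHX; edges |CDX|=10/3, |H|=46/3
final tree: (((C:4,X:4):8,D:12):10/3,H:46/3)
total length: 140/3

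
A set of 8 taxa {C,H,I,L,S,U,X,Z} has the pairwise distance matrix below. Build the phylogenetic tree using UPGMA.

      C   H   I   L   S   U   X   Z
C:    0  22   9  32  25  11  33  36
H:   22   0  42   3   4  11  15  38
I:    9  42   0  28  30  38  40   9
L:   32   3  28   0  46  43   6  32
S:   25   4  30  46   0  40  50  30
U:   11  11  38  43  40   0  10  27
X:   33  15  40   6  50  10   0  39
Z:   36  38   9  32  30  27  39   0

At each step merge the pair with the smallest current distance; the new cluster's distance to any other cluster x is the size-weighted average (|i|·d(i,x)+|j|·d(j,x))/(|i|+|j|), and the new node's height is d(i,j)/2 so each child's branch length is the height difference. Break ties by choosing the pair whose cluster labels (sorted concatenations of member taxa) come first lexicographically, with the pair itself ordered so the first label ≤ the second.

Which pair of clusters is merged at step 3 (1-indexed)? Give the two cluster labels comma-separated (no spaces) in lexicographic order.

1. join H+L (d=3) ⇒ HL; edges |H|=3/2, |L|=3/2
  updated: d(C,HL)=27, d(HL,I)=35, d(HL,S)=25, d(HL,U)=27, d(HL,X)=21/2, d(HL,Z)=35
2. join C+I (d=9) ⇒ CI; edges |C|=9/2, |I|=9/2
  updated: d(CI,HL)=31, d(CI,S)=55/2, d(CI,U)=49/2, d(CI,X)=73/2, d(CI,Z)=45/2
3. join U+X (d=10) ⇒ UX; edges |U|=5, |X|=5
  updated: d(CI,UX)=61/2, d(HL,UX)=75/4, d(S,UX)=45, d(UX,Z)=33
4. join HL+UX (d=75/4) ⇒ HLUX; edges |HL|=63/8, |UX|=35/8
  updated: d(CI,HLUX)=123/4, d(HLUX,S)=35, d(HLUX,Z)=34
5. join CI+Z (d=45/2) ⇒ CIZ; edges |CI|=27/4, |Z|=45/4
  updated: d(CIZ,HLUX)=191/6, d(CIZ,S)=85/3
6. join CIZ+S (d=85/3) ⇒ CISZ; edges |CIZ|=35/12, |S|=85/6
  updated: d(CISZ,HLUX)=261/8
7. join CISZ+HLUX (d=261/8) ⇒ CHILSUXZ; edges |CISZ|=103/48, |HLUX|=111/16
final tree: ((((C:9/2,I:9/2):27/4,Z:45/4):35/12,S:85/6):103/48,((H:3/2,L:3/2):63/8,(U:5,X:5):35/8):111/16)
total length: 941/12

U,X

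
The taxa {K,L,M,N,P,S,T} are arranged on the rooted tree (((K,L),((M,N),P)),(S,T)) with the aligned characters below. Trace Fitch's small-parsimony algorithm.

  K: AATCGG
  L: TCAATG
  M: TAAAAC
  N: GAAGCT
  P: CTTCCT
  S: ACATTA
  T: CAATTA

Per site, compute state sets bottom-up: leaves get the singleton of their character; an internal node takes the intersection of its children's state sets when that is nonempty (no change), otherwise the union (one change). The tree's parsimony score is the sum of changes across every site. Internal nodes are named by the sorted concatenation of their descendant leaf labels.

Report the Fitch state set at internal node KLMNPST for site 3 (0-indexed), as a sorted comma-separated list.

A,C,T

site 0, node KL: K={A} ∪ L={T} → {A,T} (+1)
site 0, node MN: M={T} ∪ N={G} → {G,T} (+1)
site 0, node MNP: MN={G,T} ∪ P={C} → {C,G,T} (+1)
site 0, node KLMNP: KL={A,T} ∩ MNP={C,G,T} → {T} (+0)
site 0, node ST: S={A} ∪ T={C} → {A,C} (+1)
site 0, node KLMNPST: KLMNP={T} ∪ ST={A,C} → {A,C,T} (+1)
site 1, node KL: K={A} ∪ L={C} → {A,C} (+1)
site 1, node MN: M={A} ∩ N={A} → {A} (+0)
site 1, node MNP: MN={A} ∪ P={T} → {A,T} (+1)
site 1, node KLMNP: KL={A,C} ∩ MNP={A,T} → {A} (+0)
site 1, node ST: S={C} ∪ T={A} → {A,C} (+1)
site 1, node KLMNPST: KLMNP={A} ∩ ST={A,C} → {A} (+0)
site 2, node KL: K={T} ∪ L={A} → {A,T} (+1)
site 2, node MN: M={A} ∩ N={A} → {A} (+0)
site 2, node MNP: MN={A} ∪ P={T} → {A,T} (+1)
site 2, node KLMNP: KL={A,T} ∩ MNP={A,T} → {A,T} (+0)
site 2, node ST: S={A} ∩ T={A} → {A} (+0)
site 2, node KLMNPST: KLMNP={A,T} ∩ ST={A} → {A} (+0)
site 3, node KL: K={C} ∪ L={A} → {A,C} (+1)
site 3, node MN: M={A} ∪ N={G} → {A,G} (+1)
site 3, node MNP: MN={A,G} ∪ P={C} → {A,C,G} (+1)
site 3, node KLMNP: KL={A,C} ∩ MNP={A,C,G} → {A,C} (+0)
site 3, node ST: S={T} ∩ T={T} → {T} (+0)
site 3, node KLMNPST: KLMNP={A,C} ∪ ST={T} → {A,C,T} (+1)
site 4, node KL: K={G} ∪ L={T} → {G,T} (+1)
site 4, node MN: M={A} ∪ N={C} → {A,C} (+1)
site 4, node MNP: MN={A,C} ∩ P={C} → {C} (+0)
site 4, node KLMNP: KL={G,T} ∪ MNP={C} → {C,G,T} (+1)
site 4, node ST: S={T} ∩ T={T} → {T} (+0)
site 4, node KLMNPST: KLMNP={C,G,T} ∩ ST={T} → {T} (+0)
site 5, node KL: K={G} ∩ L={G} → {G} (+0)
site 5, node MN: M={C} ∪ N={T} → {C,T} (+1)
site 5, node MNP: MN={C,T} ∩ P={T} → {T} (+0)
site 5, node KLMNP: KL={G} ∪ MNP={T} → {G,T} (+1)
site 5, node ST: S={A} ∩ T={A} → {A} (+0)
site 5, node KLMNPST: KLMNP={G,T} ∪ ST={A} → {A,G,T} (+1)
per-site changes: [5, 3, 2, 4, 3, 3]; total = 20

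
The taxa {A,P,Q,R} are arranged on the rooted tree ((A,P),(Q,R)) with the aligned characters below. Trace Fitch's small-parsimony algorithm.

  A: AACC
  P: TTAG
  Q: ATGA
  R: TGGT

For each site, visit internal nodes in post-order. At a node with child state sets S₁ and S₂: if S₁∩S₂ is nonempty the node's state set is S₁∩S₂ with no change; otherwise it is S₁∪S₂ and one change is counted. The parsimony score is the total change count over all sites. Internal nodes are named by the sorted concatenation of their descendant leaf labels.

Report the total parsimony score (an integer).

9

site 0, node AP: A={A} ∪ P={T} → {A,T} (+1)
site 0, node QR: Q={A} ∪ R={T} → {A,T} (+1)
site 0, node APQR: AP={A,T} ∩ QR={A,T} → {A,T} (+0)
site 1, node AP: A={A} ∪ P={T} → {A,T} (+1)
site 1, node QR: Q={T} ∪ R={G} → {G,T} (+1)
site 1, node APQR: AP={A,T} ∩ QR={G,T} → {T} (+0)
site 2, node AP: A={C} ∪ P={A} → {A,C} (+1)
site 2, node QR: Q={G} ∩ R={G} → {G} (+0)
site 2, node APQR: AP={A,C} ∪ QR={G} → {A,C,G} (+1)
site 3, node AP: A={C} ∪ P={G} → {C,G} (+1)
site 3, node QR: Q={A} ∪ R={T} → {A,T} (+1)
site 3, node APQR: AP={C,G} ∪ QR={A,T} → {A,C,G,T} (+1)
per-site changes: [2, 2, 2, 3]; total = 9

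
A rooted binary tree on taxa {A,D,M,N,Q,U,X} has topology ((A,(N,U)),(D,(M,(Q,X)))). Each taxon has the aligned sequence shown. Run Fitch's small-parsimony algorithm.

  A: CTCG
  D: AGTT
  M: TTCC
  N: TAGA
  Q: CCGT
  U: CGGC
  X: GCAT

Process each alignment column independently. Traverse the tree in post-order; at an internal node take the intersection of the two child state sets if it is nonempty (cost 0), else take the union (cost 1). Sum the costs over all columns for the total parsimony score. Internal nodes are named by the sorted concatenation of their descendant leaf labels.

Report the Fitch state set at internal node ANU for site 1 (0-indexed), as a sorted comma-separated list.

A,G,T

site 0, node NU: N={T} ∪ U={C} → {C,T} (+1)
site 0, node ANU: A={C} ∩ NU={C,T} → {C} (+0)
site 0, node QX: Q={C} ∪ X={G} → {C,G} (+1)
site 0, node MQX: M={T} ∪ QX={C,G} → {C,G,T} (+1)
site 0, node DMQX: D={A} ∪ MQX={C,G,T} → {A,C,G,T} (+1)
site 0, node ADMNQUX: ANU={C} ∩ DMQX={A,C,G,T} → {C} (+0)
site 1, node NU: N={A} ∪ U={G} → {A,G} (+1)
site 1, node ANU: A={T} ∪ NU={A,G} → {A,G,T} (+1)
site 1, node QX: Q={C} ∩ X={C} → {C} (+0)
site 1, node MQX: M={T} ∪ QX={C} → {C,T} (+1)
site 1, node DMQX: D={G} ∪ MQX={C,T} → {C,G,T} (+1)
site 1, node ADMNQUX: ANU={A,G,T} ∩ DMQX={C,G,T} → {G,T} (+0)
site 2, node NU: N={G} ∩ U={G} → {G} (+0)
site 2, node ANU: A={C} ∪ NU={G} → {C,G} (+1)
site 2, node QX: Q={G} ∪ X={A} → {A,G} (+1)
site 2, node MQX: M={C} ∪ QX={A,G} → {A,C,G} (+1)
site 2, node DMQX: D={T} ∪ MQX={A,C,G} → {A,C,G,T} (+1)
site 2, node ADMNQUX: ANU={C,G} ∩ DMQX={A,C,G,T} → {C,G} (+0)
site 3, node NU: N={A} ∪ U={C} → {A,C} (+1)
site 3, node ANU: A={G} ∪ NU={A,C} → {A,C,G} (+1)
site 3, node QX: Q={T} ∩ X={T} → {T} (+0)
site 3, node MQX: M={C} ∪ QX={T} → {C,T} (+1)
site 3, node DMQX: D={T} ∩ MQX={C,T} → {T} (+0)
site 3, node ADMNQUX: ANU={A,C,G} ∪ DMQX={T} → {A,C,G,T} (+1)
per-site changes: [4, 4, 4, 4]; total = 16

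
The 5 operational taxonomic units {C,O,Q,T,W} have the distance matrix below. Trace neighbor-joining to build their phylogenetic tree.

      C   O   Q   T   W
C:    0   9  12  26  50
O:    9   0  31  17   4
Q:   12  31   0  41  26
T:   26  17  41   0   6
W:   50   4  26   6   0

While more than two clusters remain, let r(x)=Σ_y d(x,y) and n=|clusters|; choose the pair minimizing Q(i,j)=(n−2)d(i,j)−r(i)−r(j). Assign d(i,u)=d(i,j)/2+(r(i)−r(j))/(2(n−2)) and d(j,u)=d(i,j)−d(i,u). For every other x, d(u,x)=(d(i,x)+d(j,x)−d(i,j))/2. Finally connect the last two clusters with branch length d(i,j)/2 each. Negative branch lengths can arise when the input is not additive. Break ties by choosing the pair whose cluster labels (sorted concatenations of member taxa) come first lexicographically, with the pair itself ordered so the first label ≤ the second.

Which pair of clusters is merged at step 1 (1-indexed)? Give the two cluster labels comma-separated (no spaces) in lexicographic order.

C,Q

step 1: merge (C,Q) at d=12, Q=-171; branch lengths C→23/6, Q→49/6; new cluster CQ
  updated: d(CQ,O)=14, d(CQ,T)=55/2, d(CQ,W)=32
step 2: merge (CQ,O) at d=14, Q=-161/2; branch lengths CQ→133/8, O→-21/8; new cluster COQ
  updated: d(COQ,T)=61/4, d(COQ,W)=11
step 3: merge (COQ,T) at d=61/4, Q=-129/4; branch lengths COQ→81/8, T→41/8; new cluster COQT
  updated: d(COQT,W)=7/8
step 4: merge (COQT,W) at d=7/8; branch lengths COQT→7/16, W→7/16; new cluster COQTW
final tree: ((((C:23/6,Q:49/6):133/8,O:-21/8):81/8,T:41/8):7/16,W:7/16)
total length: 337/8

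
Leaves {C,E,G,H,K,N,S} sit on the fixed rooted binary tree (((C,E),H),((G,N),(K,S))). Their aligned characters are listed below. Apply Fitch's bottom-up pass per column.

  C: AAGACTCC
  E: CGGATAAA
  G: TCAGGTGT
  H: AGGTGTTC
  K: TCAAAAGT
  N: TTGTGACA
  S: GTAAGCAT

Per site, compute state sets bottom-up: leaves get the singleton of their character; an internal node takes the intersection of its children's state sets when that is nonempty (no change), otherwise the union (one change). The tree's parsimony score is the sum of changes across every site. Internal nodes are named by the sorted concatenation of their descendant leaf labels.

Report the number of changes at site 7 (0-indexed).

3

[col 0] CE: children C:{A}, E:{C} ∪→ {A,C}; cost 1
[col 0] CEH: children CE:{A,C}, H:{A} ∩→ {A}; cost 0
[col 0] GN: children G:{T}, N:{T} ∩→ {T}; cost 0
[col 0] KS: children K:{T}, S:{G} ∪→ {G,T}; cost 1
[col 0] GKNS: children GN:{T}, KS:{G,T} ∩→ {T}; cost 0
[col 0] CEGHKNS: children CEH:{A}, GKNS:{T} ∪→ {A,T}; cost 1
[col 1] CE: children C:{A}, E:{G} ∪→ {A,G}; cost 1
[col 1] CEH: children CE:{A,G}, H:{G} ∩→ {G}; cost 0
[col 1] GN: children G:{C}, N:{T} ∪→ {C,T}; cost 1
[col 1] KS: children K:{C}, S:{T} ∪→ {C,T}; cost 1
[col 1] GKNS: children GN:{C,T}, KS:{C,T} ∩→ {C,T}; cost 0
[col 1] CEGHKNS: children CEH:{G}, GKNS:{C,T} ∪→ {C,G,T}; cost 1
[col 2] CE: children C:{G}, E:{G} ∩→ {G}; cost 0
[col 2] CEH: children CE:{G}, H:{G} ∩→ {G}; cost 0
[col 2] GN: children G:{A}, N:{G} ∪→ {A,G}; cost 1
[col 2] KS: children K:{A}, S:{A} ∩→ {A}; cost 0
[col 2] GKNS: children GN:{A,G}, KS:{A} ∩→ {A}; cost 0
[col 2] CEGHKNS: children CEH:{G}, GKNS:{A} ∪→ {A,G}; cost 1
[col 3] CE: children C:{A}, E:{A} ∩→ {A}; cost 0
[col 3] CEH: children CE:{A}, H:{T} ∪→ {A,T}; cost 1
[col 3] GN: children G:{G}, N:{T} ∪→ {G,T}; cost 1
[col 3] KS: children K:{A}, S:{A} ∩→ {A}; cost 0
[col 3] GKNS: children GN:{G,T}, KS:{A} ∪→ {A,G,T}; cost 1
[col 3] CEGHKNS: children CEH:{A,T}, GKNS:{A,G,T} ∩→ {A,T}; cost 0
[col 4] CE: children C:{C}, E:{T} ∪→ {C,T}; cost 1
[col 4] CEH: children CE:{C,T}, H:{G} ∪→ {C,G,T}; cost 1
[col 4] GN: children G:{G}, N:{G} ∩→ {G}; cost 0
[col 4] KS: children K:{A}, S:{G} ∪→ {A,G}; cost 1
[col 4] GKNS: children GN:{G}, KS:{A,G} ∩→ {G}; cost 0
[col 4] CEGHKNS: children CEH:{C,G,T}, GKNS:{G} ∩→ {G}; cost 0
[col 5] CE: children C:{T}, E:{A} ∪→ {A,T}; cost 1
[col 5] CEH: children CE:{A,T}, H:{T} ∩→ {T}; cost 0
[col 5] GN: children G:{T}, N:{A} ∪→ {A,T}; cost 1
[col 5] KS: children K:{A}, S:{C} ∪→ {A,C}; cost 1
[col 5] GKNS: children GN:{A,T}, KS:{A,C} ∩→ {A}; cost 0
[col 5] CEGHKNS: children CEH:{T}, GKNS:{A} ∪→ {A,T}; cost 1
[col 6] CE: children C:{C}, E:{A} ∪→ {A,C}; cost 1
[col 6] CEH: children CE:{A,C}, H:{T} ∪→ {A,C,T}; cost 1
[col 6] GN: children G:{G}, N:{C} ∪→ {C,G}; cost 1
[col 6] KS: children K:{G}, S:{A} ∪→ {A,G}; cost 1
[col 6] GKNS: children GN:{C,G}, KS:{A,G} ∩→ {G}; cost 0
[col 6] CEGHKNS: children CEH:{A,C,T}, GKNS:{G} ∪→ {A,C,G,T}; cost 1
[col 7] CE: children C:{C}, E:{A} ∪→ {A,C}; cost 1
[col 7] CEH: children CE:{A,C}, H:{C} ∩→ {C}; cost 0
[col 7] GN: children G:{T}, N:{A} ∪→ {A,T}; cost 1
[col 7] KS: children K:{T}, S:{T} ∩→ {T}; cost 0
[col 7] GKNS: children GN:{A,T}, KS:{T} ∩→ {T}; cost 0
[col 7] CEGHKNS: children CEH:{C}, GKNS:{T} ∪→ {C,T}; cost 1
per-site changes: [3, 4, 2, 3, 3, 4, 5, 3]; total = 27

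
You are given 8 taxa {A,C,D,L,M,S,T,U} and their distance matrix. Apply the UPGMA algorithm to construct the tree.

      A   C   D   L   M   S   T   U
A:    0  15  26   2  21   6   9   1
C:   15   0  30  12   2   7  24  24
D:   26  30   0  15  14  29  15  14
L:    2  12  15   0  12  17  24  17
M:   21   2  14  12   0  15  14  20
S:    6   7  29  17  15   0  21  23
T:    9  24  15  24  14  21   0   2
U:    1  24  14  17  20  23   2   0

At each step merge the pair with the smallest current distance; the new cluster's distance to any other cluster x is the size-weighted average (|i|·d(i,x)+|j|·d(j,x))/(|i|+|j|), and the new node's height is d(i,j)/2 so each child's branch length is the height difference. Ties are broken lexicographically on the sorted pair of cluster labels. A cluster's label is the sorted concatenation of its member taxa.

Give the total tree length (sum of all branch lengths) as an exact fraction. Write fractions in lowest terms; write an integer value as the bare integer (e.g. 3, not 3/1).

iteration 1: select A,U (d=1); attach at lengths (1/2, 1/2); label the merged cluster AU
  updated: d(AU,C)=39/2, d(AU,D)=20, d(AU,L)=19/2, d(AU,M)=41/2, d(AU,S)=29/2, d(AU,T)=11/2
iteration 2: select C,M (d=2); attach at lengths (1, 1); label the merged cluster CM
  updated: d(AU,CM)=20, d(CM,D)=22, d(CM,L)=12, d(CM,S)=11, d(CM,T)=19
iteration 3: select AU,T (d=11/2); attach at lengths (9/4, 11/4); label the merged cluster ATU
  updated: d(ATU,CM)=59/3, d(ATU,D)=55/3, d(ATU,L)=43/3, d(ATU,S)=50/3
iteration 4: select CM,S (d=11); attach at lengths (9/2, 11/2); label the merged cluster CMS
  updated: d(ATU,CMS)=56/3, d(CMS,D)=73/3, d(CMS,L)=41/3
iteration 5: select CMS,L (d=41/3); attach at lengths (4/3, 41/6); label the merged cluster CLMS
  updated: d(ATU,CLMS)=211/12, d(CLMS,D)=22
iteration 6: select ATU,CLMS (d=211/12); attach at lengths (145/24, 47/24); label the merged cluster ACLMSTU
  updated: d(ACLMSTU,D)=143/7
iteration 7: select ACLMSTU,D (d=143/7); attach at lengths (239/168, 143/14); label the merged cluster ACDLMSTU
final tree: ((((A:1/2,U:1/2):9/4,T:11/4):145/24,(((C:1,M:1):9/2,S:11/2):4/3,L:41/6):47/24):239/168,D:143/14)
total length: 2565/56

2565/56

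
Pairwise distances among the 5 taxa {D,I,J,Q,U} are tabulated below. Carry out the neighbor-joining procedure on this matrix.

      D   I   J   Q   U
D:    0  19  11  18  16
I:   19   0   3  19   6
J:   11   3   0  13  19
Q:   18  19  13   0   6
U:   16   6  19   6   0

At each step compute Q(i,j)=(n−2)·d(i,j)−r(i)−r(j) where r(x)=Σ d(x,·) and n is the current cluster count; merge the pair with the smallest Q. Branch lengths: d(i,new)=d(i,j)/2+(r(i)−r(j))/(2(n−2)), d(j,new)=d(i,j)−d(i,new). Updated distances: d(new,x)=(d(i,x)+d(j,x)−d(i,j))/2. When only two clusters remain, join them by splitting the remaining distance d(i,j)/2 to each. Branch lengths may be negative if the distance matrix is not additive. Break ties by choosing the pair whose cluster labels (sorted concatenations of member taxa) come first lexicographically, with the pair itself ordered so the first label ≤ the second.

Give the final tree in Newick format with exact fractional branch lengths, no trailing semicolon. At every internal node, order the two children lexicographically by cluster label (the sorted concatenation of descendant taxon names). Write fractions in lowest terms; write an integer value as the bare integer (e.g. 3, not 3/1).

iteration 1: select Q,U (d=6, Q=-85); attach at lengths (9/2, 3/2); label the merged cluster QU
  updated: d(D,QU)=14, d(I,QU)=19/2, d(J,QU)=13
iteration 2: select D,QU (d=14, Q=-105/2); attach at lengths (71/8, 41/8); label the merged cluster DQU
  updated: d(DQU,I)=29/4, d(DQU,J)=5
iteration 3: select DQU,I (d=29/4, Q=-61/4); attach at lengths (37/8, 21/8); label the merged cluster DIQU
  updated: d(DIQU,J)=3/8
iteration 4: select DIQU,J (d=3/8); attach at lengths (3/16, 3/16); label the merged cluster DIJQU
final tree: (((D:71/8,(Q:9/2,U:3/2):41/8):37/8,I:21/8):3/16,J:3/16)
total length: 221/8

(((D:71/8,(Q:9/2,U:3/2):41/8):37/8,I:21/8):3/16,J:3/16)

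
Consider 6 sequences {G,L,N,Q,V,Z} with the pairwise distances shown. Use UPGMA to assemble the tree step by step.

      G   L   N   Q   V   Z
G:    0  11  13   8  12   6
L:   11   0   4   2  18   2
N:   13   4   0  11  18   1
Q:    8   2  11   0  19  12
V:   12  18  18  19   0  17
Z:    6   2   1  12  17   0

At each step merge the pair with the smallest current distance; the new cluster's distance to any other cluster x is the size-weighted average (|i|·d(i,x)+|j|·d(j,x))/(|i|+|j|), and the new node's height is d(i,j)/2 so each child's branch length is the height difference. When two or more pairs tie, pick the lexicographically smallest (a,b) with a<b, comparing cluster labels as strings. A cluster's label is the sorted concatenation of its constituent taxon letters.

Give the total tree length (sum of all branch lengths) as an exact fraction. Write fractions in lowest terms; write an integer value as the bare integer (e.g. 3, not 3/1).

1067/40

iteration 1: select N,Z (d=1); attach at lengths (1/2, 1/2); label the merged cluster NZ
  updated: d(G,NZ)=19/2, d(L,NZ)=3, d(NZ,Q)=23/2, d(NZ,V)=35/2
iteration 2: select L,Q (d=2); attach at lengths (1, 1); label the merged cluster LQ
  updated: d(G,LQ)=19/2, d(LQ,NZ)=29/4, d(LQ,V)=37/2
iteration 3: select LQ,NZ (d=29/4); attach at lengths (21/8, 25/8); label the merged cluster LNQZ
  updated: d(G,LNQZ)=19/2, d(LNQZ,V)=18
iteration 4: select G,LNQZ (d=19/2); attach at lengths (19/4, 9/8); label the merged cluster GLNQZ
  updated: d(GLNQZ,V)=84/5
iteration 5: select GLNQZ,V (d=84/5); attach at lengths (73/20, 42/5); label the merged cluster GLNQVZ
final tree: ((G:19/4,((L:1,Q:1):21/8,(N:1/2,Z:1/2):25/8):9/8):73/20,V:42/5)
total length: 1067/40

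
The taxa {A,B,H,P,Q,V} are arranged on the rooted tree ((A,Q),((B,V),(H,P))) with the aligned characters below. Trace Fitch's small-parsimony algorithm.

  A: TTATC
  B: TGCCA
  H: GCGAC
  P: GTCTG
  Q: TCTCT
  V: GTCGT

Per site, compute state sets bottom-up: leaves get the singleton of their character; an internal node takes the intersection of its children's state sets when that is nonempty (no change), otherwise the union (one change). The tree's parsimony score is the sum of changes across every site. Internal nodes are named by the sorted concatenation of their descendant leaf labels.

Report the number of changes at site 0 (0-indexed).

2

[col 0] AQ: children A:{T}, Q:{T} ∩→ {T}; cost 0
[col 0] BV: children B:{T}, V:{G} ∪→ {G,T}; cost 1
[col 0] HP: children H:{G}, P:{G} ∩→ {G}; cost 0
[col 0] BHPV: children BV:{G,T}, HP:{G} ∩→ {G}; cost 0
[col 0] ABHPQV: children AQ:{T}, BHPV:{G} ∪→ {G,T}; cost 1
[col 1] AQ: children A:{T}, Q:{C} ∪→ {C,T}; cost 1
[col 1] BV: children B:{G}, V:{T} ∪→ {G,T}; cost 1
[col 1] HP: children H:{C}, P:{T} ∪→ {C,T}; cost 1
[col 1] BHPV: children BV:{G,T}, HP:{C,T} ∩→ {T}; cost 0
[col 1] ABHPQV: children AQ:{C,T}, BHPV:{T} ∩→ {T}; cost 0
[col 2] AQ: children A:{A}, Q:{T} ∪→ {A,T}; cost 1
[col 2] BV: children B:{C}, V:{C} ∩→ {C}; cost 0
[col 2] HP: children H:{G}, P:{C} ∪→ {C,G}; cost 1
[col 2] BHPV: children BV:{C}, HP:{C,G} ∩→ {C}; cost 0
[col 2] ABHPQV: children AQ:{A,T}, BHPV:{C} ∪→ {A,C,T}; cost 1
[col 3] AQ: children A:{T}, Q:{C} ∪→ {C,T}; cost 1
[col 3] BV: children B:{C}, V:{G} ∪→ {C,G}; cost 1
[col 3] HP: children H:{A}, P:{T} ∪→ {A,T}; cost 1
[col 3] BHPV: children BV:{C,G}, HP:{A,T} ∪→ {A,C,G,T}; cost 1
[col 3] ABHPQV: children AQ:{C,T}, BHPV:{A,C,G,T} ∩→ {C,T}; cost 0
[col 4] AQ: children A:{C}, Q:{T} ∪→ {C,T}; cost 1
[col 4] BV: children B:{A}, V:{T} ∪→ {A,T}; cost 1
[col 4] HP: children H:{C}, P:{G} ∪→ {C,G}; cost 1
[col 4] BHPV: children BV:{A,T}, HP:{C,G} ∪→ {A,C,G,T}; cost 1
[col 4] ABHPQV: children AQ:{C,T}, BHPV:{A,C,G,T} ∩→ {C,T}; cost 0
per-site changes: [2, 3, 3, 4, 4]; total = 16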